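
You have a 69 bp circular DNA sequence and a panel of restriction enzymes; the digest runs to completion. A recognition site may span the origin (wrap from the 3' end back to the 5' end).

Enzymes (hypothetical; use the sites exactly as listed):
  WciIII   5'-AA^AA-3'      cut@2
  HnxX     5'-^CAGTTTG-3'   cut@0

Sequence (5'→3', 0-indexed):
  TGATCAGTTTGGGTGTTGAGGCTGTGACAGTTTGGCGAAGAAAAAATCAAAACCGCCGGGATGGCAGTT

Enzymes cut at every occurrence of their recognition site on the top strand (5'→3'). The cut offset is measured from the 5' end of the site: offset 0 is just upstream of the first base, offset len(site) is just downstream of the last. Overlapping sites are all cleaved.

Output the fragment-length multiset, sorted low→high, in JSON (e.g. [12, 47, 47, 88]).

[1,1,6,9,14,15,23]

Site scan:
  WciIII AAAA/2: at [40, 41, 42, 48] ⇒ [42, 43, 44, 50]
  HnxX CAGTTTG/0: at [4, 27, 64] ⇒ [4, 27, 64]

All cut coordinates (distinct, sorted): [4, 27, 42, 43, 44, 50, 64]

Fragment lengths:
  4→27: 23 bp
  27→42: 15 bp
  42→43: 1 bp
  43→44: 1 bp
  44→50: 6 bp
  50→64: 14 bp
  64→4 (wrap): 69-64+4 = 9 bp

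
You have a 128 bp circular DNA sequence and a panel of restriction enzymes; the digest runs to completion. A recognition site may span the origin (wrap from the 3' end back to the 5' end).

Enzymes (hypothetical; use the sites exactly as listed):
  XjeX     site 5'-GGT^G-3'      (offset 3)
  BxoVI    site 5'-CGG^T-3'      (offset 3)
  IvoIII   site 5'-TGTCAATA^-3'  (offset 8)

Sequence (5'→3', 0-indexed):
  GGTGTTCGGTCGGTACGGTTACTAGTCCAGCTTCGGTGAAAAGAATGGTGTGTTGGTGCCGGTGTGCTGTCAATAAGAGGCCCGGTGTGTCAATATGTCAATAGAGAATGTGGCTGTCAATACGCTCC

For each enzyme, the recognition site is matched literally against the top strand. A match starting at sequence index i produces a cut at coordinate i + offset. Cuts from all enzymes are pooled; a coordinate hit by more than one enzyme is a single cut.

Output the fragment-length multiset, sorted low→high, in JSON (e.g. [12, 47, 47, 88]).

Per-enzyme occurrences:
  XjeX GGTG/3: at [0, 34, 46, 54, 60, 83] ⇒ [3, 37, 49, 57, 63, 86]
  BxoVI CGGT/3: at [6, 10, 15, 33, 59, 82, 127] ⇒ [2, 9, 13, 18, 36, 62, 85]
  IvoIII TGTCAATA/8: at [67, 87, 95, 114] ⇒ [75, 95, 103, 122]

Pooled cuts: [2, 3, 9, 13, 18, 36, 37, 49, 57, 62, 63, 75, 85, 86, 95, 103, 122]

Fragments:
  2→3: 1 bp
  3→9: 6 bp
  9→13: 4 bp
  13→18: 5 bp
  18→36: 18 bp
  36→37: 1 bp
  37→49: 12 bp
  49→57: 8 bp
  57→62: 5 bp
  62→63: 1 bp
  63→75: 12 bp
  75→85: 10 bp
  85→86: 1 bp
  86→95: 9 bp
  95→103: 8 bp
  103→122: 19 bp
  122→2 (wrap): 128-122+2 = 8 bp

[1,1,1,1,4,5,5,6,8,8,8,9,10,12,12,18,19]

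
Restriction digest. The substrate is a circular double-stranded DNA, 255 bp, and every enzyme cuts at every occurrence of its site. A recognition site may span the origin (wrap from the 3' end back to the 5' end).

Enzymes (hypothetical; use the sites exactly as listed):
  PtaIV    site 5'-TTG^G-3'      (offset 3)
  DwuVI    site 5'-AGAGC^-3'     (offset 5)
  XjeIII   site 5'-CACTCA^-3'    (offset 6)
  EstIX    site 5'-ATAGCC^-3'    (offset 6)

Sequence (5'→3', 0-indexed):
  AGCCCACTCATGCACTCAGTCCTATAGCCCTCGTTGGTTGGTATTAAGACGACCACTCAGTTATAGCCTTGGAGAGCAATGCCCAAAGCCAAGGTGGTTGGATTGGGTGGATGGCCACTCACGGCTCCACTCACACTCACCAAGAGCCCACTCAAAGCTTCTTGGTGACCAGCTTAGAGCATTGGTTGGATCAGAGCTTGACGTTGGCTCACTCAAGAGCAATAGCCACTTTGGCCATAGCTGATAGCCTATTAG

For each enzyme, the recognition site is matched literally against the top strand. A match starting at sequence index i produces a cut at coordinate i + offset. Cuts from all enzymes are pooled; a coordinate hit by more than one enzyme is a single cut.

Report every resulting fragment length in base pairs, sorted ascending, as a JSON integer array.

Site scan:
  PtaIV (TTGG, off=3): starts [33, 37, 68, 97, 102, 161, 181, 185, 203, 230] → cuts [36, 40, 71, 100, 105, 164, 184, 188, 206, 233]
  DwuVI (AGAGC, off=5): starts [72, 142, 175, 192, 215, 253] → cuts [3, 77, 147, 180, 197, 220]
  XjeIII (CACTCA, off=6): starts [4, 12, 53, 115, 127, 133, 148, 209] → cuts [10, 18, 59, 121, 133, 139, 154, 215]
  EstIX (ATAGCC, off=6): starts [23, 62, 221, 243] → cuts [29, 68, 227, 249]

All cut coordinates (distinct, sorted): [3, 10, 18, 29, 36, 40, 59, 68, 71, 77, 100, 105, 121, 133, 139, 147, 154, 164, 180, 184, 188, 197, 206, 215, 220, 227, 233, 249]

Fragments:
  3→10: 7 bp
  10→18: 8 bp
  18→29: 11 bp
  29→36: 7 bp
  36→40: 4 bp
  40→59: 19 bp
  59→68: 9 bp
  68→71: 3 bp
  71→77: 6 bp
  77→100: 23 bp
  100→105: 5 bp
  105→121: 16 bp
  121→133: 12 bp
  133→139: 6 bp
  139→147: 8 bp
  147→154: 7 bp
  154→164: 10 bp
  164→180: 16 bp
  180→184: 4 bp
  184→188: 4 bp
  188→197: 9 bp
  197→206: 9 bp
  206→215: 9 bp
  215→220: 5 bp
  220→227: 7 bp
  227→233: 6 bp
  233→249: 16 bp
  249→3 (wrap): 255-249+3 = 9 bp

[3,4,4,4,5,5,6,6,6,7,7,7,7,8,8,9,9,9,9,9,10,11,12,16,16,16,19,23]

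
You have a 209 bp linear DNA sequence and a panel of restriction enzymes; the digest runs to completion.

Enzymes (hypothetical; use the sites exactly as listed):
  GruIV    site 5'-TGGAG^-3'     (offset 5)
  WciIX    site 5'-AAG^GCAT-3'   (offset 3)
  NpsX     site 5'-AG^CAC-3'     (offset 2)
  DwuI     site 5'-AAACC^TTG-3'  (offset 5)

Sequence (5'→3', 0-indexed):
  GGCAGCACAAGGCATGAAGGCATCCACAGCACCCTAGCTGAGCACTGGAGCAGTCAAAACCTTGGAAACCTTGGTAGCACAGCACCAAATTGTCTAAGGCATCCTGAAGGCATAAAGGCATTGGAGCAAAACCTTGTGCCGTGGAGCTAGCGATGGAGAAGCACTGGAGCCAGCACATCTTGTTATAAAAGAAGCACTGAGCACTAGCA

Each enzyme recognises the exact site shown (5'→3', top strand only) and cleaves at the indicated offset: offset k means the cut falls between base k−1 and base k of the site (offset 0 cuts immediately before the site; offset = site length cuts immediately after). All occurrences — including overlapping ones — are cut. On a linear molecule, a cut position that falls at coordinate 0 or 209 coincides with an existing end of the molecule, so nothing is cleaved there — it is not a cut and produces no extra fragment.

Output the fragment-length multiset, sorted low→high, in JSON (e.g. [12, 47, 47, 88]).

Site scan:
  GruIV (TGGAG, off=5): starts [45, 121, 141, 153, 164] → cuts [50, 126, 146, 158, 169]
  WciIX (AAGGCAT, off=3): starts [8, 16, 95, 106, 114] → cuts [11, 19, 98, 109, 117]
  NpsX (AGCAC, off=2): starts [3, 27, 40, 75, 80, 159, 171, 192, 199] → cuts [5, 29, 42, 77, 82, 161, 173, 194, 201]
  DwuI (AAACCTTG, off=5): starts [56, 65, 128] → cuts [61, 70, 133]

All cut coordinates (distinct, sorted): [5, 11, 19, 29, 42, 50, 61, 70, 77, 82, 98, 109, 117, 126, 133, 146, 158, 161, 169, 173, 194, 201]

Fragment lengths:
  [0,5): 5 bp
  [5,11): 6 bp
  [11,19): 8 bp
  [19,29): 10 bp
  [29,42): 13 bp
  [42,50): 8 bp
  [50,61): 11 bp
  [61,70): 9 bp
  [70,77): 7 bp
  [77,82): 5 bp
  [82,98): 16 bp
  [98,109): 11 bp
  [109,117): 8 bp
  [117,126): 9 bp
  [126,133): 7 bp
  [133,146): 13 bp
  [146,158): 12 bp
  [158,161): 3 bp
  [161,169): 8 bp
  [169,173): 4 bp
  [173,194): 21 bp
  [194,201): 7 bp
  [201,209): 8 bp

[3,4,5,5,6,7,7,7,8,8,8,8,8,9,9,10,11,11,12,13,13,16,21]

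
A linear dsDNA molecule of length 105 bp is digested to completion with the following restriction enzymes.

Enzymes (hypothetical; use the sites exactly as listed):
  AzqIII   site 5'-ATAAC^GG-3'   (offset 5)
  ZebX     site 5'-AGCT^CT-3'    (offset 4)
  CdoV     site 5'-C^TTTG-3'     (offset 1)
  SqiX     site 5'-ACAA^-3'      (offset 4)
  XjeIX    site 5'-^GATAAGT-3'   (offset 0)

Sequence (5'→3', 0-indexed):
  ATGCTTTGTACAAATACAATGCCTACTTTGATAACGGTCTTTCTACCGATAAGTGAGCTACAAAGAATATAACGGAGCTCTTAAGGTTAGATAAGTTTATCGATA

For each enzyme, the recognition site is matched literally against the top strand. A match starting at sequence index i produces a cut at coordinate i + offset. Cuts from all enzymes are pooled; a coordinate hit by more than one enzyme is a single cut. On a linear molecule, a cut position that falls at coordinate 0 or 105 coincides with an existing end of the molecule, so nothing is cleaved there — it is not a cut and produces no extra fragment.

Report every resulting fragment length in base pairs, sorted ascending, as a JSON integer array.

Per-enzyme occurrences:
  AzqIII ATAACGG/5: at [30, 68] ⇒ [35, 73]
  ZebX AGCTCT/4: at [75] ⇒ [79]
  CdoV CTTTG/1: at [3, 25] ⇒ [4, 26]
  SqiX ACAA/4: at [9, 15, 59] ⇒ [13, 19, 63]
  XjeIX GATAAGT/0: at [47, 89] ⇒ [47, 89]

All cut coordinates (distinct, sorted): [4, 13, 19, 26, 35, 47, 63, 73, 79, 89]

Fragment lengths:
  [0,4): 4 bp
  [4,13): 9 bp
  [13,19): 6 bp
  [19,26): 7 bp
  [26,35): 9 bp
  [35,47): 12 bp
  [47,63): 16 bp
  [63,73): 10 bp
  [73,79): 6 bp
  [79,89): 10 bp
  [89,105): 16 bp

[4,6,6,7,9,9,10,10,12,16,16]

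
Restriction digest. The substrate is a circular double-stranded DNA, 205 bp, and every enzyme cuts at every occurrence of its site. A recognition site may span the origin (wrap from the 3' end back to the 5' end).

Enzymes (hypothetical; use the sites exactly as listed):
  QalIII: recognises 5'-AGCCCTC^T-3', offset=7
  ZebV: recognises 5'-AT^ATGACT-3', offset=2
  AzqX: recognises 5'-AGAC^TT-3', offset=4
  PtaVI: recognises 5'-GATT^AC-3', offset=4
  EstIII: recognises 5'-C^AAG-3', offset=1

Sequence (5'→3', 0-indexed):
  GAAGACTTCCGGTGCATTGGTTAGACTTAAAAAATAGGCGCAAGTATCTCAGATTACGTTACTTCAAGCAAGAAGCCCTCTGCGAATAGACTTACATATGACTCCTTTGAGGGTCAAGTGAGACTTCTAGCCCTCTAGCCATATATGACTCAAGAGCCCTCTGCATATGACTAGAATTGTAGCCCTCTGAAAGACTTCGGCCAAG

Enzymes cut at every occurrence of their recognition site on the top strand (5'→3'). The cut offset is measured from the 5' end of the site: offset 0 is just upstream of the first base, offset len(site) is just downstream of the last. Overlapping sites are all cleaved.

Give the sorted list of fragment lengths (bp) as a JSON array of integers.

Per-enzyme occurrences:
  QalIII AGCCCTCT/7: at [73, 128, 154, 180] ⇒ [80, 135, 161, 187]
  ZebV ATATGACT/2: at [95, 142, 164] ⇒ [97, 144, 166]
  AzqX AGACTT/4: at [2, 22, 87, 120, 191] ⇒ [6, 26, 91, 124, 195]
  PtaVI GATTAC/4: at [51] ⇒ [55]
  EstIII CAAG/1: at [40, 64, 68, 114, 150, 201] ⇒ [41, 65, 69, 115, 151, 202]

All cut coordinates (distinct, sorted): [6, 26, 41, 55, 65, 69, 80, 91, 97, 115, 124, 135, 144, 151, 161, 166, 187, 195, 202]

Fragment lengths:
  6→26: 20 bp
  26→41: 15 bp
  41→55: 14 bp
  55→65: 10 bp
  65→69: 4 bp
  69→80: 11 bp
  80→91: 11 bp
  91→97: 6 bp
  97→115: 18 bp
  115→124: 9 bp
  124→135: 11 bp
  135→144: 9 bp
  144→151: 7 bp
  151→161: 10 bp
  161→166: 5 bp
  166→187: 21 bp
  187→195: 8 bp
  195→202: 7 bp
  202→6 (wrap): 205-202+6 = 9 bp

[4,5,6,7,7,8,9,9,9,10,10,11,11,11,14,15,18,20,21]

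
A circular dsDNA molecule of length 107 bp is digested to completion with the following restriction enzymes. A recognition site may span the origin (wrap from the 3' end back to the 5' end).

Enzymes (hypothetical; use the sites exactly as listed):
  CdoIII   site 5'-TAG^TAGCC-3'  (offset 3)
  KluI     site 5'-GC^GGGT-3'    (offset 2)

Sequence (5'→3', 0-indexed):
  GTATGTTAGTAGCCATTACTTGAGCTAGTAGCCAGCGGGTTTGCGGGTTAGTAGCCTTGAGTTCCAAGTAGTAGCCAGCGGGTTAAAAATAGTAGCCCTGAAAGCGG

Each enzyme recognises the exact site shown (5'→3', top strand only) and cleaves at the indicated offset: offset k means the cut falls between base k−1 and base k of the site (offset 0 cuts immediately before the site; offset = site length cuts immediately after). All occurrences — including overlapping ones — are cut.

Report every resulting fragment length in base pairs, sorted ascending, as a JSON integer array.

[7,8,8,8,11,13,13,19,20]

Per-enzyme occurrences:
  CdoIII TAGTAGCC/3: at [6, 25, 48, 68, 89] ⇒ [9, 28, 51, 71, 92]
  KluI GCGGGT/2: at [34, 42, 77, 103] ⇒ [36, 44, 79, 105]

All cut coordinates (distinct, sorted): [9, 28, 36, 44, 51, 71, 79, 92, 105]

Fragment lengths:
  9→28: 19 bp
  28→36: 8 bp
  36→44: 8 bp
  44→51: 7 bp
  51→71: 20 bp
  71→79: 8 bp
  79→92: 13 bp
  92→105: 13 bp
  105→9 (wrap): 107-105+9 = 11 bp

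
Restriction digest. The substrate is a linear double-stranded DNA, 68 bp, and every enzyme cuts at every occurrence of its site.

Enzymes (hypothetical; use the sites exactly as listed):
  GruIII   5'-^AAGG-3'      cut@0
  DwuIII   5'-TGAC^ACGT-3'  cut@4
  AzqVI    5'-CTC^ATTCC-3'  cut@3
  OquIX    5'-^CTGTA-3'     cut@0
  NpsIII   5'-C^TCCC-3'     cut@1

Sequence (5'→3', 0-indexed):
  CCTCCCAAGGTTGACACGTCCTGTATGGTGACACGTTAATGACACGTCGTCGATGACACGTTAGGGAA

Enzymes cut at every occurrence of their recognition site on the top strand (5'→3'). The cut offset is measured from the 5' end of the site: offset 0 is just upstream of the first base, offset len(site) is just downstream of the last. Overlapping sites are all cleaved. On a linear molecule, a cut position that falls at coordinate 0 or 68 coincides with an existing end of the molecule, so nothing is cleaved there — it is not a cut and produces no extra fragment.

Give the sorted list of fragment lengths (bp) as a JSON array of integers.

Scan for sites:
  GruIII (AAGG, off=0): starts [6] → cuts [6]
  DwuIII (TGACACGT, off=4): starts [11, 28, 39, 53] → cuts [15, 32, 43, 57]
  AzqVI (CTCATTCC, off=3): no sites
  OquIX (CTGTA, off=0): starts [20] → cuts [20]
  NpsIII (CTCCC, off=1): starts [1] → cuts [2]

All cut coordinates (distinct, sorted): [2, 6, 15, 20, 32, 43, 57]

Fragment lengths:
  [0,2): 2 bp
  [2,6): 4 bp
  [6,15): 9 bp
  [15,20): 5 bp
  [20,32): 12 bp
  [32,43): 11 bp
  [43,57): 14 bp
  [57,68): 11 bp

[2,4,5,9,11,11,12,14]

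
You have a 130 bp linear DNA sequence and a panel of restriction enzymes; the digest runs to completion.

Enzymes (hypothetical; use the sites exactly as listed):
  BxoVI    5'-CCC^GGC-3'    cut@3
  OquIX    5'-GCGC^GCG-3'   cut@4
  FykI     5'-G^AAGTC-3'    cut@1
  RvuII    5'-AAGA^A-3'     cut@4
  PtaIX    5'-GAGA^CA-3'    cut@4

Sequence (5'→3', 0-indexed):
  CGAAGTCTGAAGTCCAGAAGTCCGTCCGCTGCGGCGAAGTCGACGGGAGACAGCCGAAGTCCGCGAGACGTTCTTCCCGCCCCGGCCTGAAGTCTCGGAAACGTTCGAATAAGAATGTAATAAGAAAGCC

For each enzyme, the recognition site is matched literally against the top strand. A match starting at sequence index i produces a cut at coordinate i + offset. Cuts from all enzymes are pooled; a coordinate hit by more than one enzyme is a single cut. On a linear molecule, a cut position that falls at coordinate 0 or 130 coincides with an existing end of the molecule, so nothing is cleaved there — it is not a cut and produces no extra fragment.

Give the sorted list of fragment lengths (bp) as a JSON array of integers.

Site scan:
  BxoVI CCCGGC/3: at [80] ⇒ [83]
  OquIX (GCGCGCG, off=4): no sites
  FykI GAAGTC/1: at [1, 8, 16, 35, 55, 88] ⇒ [2, 9, 17, 36, 56, 89]
  RvuII AAGAA/4: at [110, 121] ⇒ [114, 125]
  PtaIX GAGACA/4: at [46] ⇒ [50]

All cut coordinates (distinct, sorted): [2, 9, 17, 36, 50, 56, 83, 89, 114, 125]

Fragment lengths:
  [0,2): 2 bp
  [2,9): 7 bp
  [9,17): 8 bp
  [17,36): 19 bp
  [36,50): 14 bp
  [50,56): 6 bp
  [56,83): 27 bp
  [83,89): 6 bp
  [89,114): 25 bp
  [114,125): 11 bp
  [125,130): 5 bp

[2,5,6,6,7,8,11,14,19,25,27]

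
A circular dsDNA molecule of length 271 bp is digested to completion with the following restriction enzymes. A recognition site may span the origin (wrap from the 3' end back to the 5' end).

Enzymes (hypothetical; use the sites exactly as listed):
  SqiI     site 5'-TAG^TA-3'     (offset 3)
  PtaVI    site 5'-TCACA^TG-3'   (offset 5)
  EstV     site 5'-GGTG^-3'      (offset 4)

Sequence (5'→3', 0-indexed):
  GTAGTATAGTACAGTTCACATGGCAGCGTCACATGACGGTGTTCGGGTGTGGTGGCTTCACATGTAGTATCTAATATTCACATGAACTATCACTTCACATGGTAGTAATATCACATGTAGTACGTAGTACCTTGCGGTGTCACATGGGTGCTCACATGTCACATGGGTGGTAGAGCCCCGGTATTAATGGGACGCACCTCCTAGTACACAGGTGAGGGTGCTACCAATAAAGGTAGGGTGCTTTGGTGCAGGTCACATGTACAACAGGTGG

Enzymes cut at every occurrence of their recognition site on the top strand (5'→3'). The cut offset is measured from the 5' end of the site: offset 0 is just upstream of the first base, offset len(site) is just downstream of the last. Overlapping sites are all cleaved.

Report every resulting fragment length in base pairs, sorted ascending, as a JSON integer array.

Site scan:
  SqiI (TAGTA, off=3): starts [1, 6, 64, 102, 117, 124, 201] → cuts [4, 9, 67, 105, 120, 127, 204]
  PtaVI (TCACATG, off=5): starts [15, 28, 57, 77, 94, 110, 139, 151, 158, 252] → cuts [20, 33, 62, 82, 99, 115, 144, 156, 163, 257]
  EstV (GGTG, off=4): starts [37, 45, 50, 135, 146, 165, 210, 216, 236, 244, 266] → cuts [41, 49, 54, 139, 150, 169, 214, 220, 240, 248, 270]

Pooled cuts: [4, 9, 20, 33, 41, 49, 54, 62, 67, 82, 99, 105, 115, 120, 127, 139, 144, 150, 156, 163, 169, 204, 214, 220, 240, 248, 257, 270]

Fragments:
  4→9: 5 bp
  9→20: 11 bp
  20→33: 13 bp
  33→41: 8 bp
  41→49: 8 bp
  49→54: 5 bp
  54→62: 8 bp
  62→67: 5 bp
  67→82: 15 bp
  82→99: 17 bp
  99→105: 6 bp
  105→115: 10 bp
  115→120: 5 bp
  120→127: 7 bp
  127→139: 12 bp
  139→144: 5 bp
  144→150: 6 bp
  150→156: 6 bp
  156→163: 7 bp
  163→169: 6 bp
  169→204: 35 bp
  204→214: 10 bp
  214→220: 6 bp
  220→240: 20 bp
  240→248: 8 bp
  248→257: 9 bp
  257→270: 13 bp
  270→4 (wrap): 271-270+4 = 5 bp

[5,5,5,5,5,5,6,6,6,6,6,7,7,8,8,8,8,9,10,10,11,12,13,13,15,17,20,35]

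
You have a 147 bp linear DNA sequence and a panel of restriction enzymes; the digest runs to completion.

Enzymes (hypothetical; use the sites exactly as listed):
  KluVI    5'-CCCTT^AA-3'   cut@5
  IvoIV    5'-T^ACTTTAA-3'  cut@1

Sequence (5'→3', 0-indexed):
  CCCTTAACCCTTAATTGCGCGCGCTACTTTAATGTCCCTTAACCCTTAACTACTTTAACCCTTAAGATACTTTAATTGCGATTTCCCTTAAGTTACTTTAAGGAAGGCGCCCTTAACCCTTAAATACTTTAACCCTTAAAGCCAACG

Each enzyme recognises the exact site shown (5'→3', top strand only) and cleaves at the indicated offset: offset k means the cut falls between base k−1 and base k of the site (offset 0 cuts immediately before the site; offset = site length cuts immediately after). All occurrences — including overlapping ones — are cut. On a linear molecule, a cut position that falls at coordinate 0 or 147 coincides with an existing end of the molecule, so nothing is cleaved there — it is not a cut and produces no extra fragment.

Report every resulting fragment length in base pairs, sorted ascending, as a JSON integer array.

[4,4,5,5,5,7,7,7,10,12,12,13,15,20,21]

Scan for sites:
  KluVI (CCCTTAA, off=5): starts [0, 7, 35, 42, 58, 84, 109, 116, 132] → cuts [5, 12, 40, 47, 63, 89, 114, 121, 137]
  IvoIV (TACTTTAA, off=1): starts [24, 50, 67, 93, 124] → cuts [25, 51, 68, 94, 125]

Pooled cuts: [5, 12, 25, 40, 47, 51, 63, 68, 89, 94, 114, 121, 125, 137]

Fragment lengths:
  [0,5): 5 bp
  [5,12): 7 bp
  [12,25): 13 bp
  [25,40): 15 bp
  [40,47): 7 bp
  [47,51): 4 bp
  [51,63): 12 bp
  [63,68): 5 bp
  [68,89): 21 bp
  [89,94): 5 bp
  [94,114): 20 bp
  [114,121): 7 bp
  [121,125): 4 bp
  [125,137): 12 bp
  [137,147): 10 bp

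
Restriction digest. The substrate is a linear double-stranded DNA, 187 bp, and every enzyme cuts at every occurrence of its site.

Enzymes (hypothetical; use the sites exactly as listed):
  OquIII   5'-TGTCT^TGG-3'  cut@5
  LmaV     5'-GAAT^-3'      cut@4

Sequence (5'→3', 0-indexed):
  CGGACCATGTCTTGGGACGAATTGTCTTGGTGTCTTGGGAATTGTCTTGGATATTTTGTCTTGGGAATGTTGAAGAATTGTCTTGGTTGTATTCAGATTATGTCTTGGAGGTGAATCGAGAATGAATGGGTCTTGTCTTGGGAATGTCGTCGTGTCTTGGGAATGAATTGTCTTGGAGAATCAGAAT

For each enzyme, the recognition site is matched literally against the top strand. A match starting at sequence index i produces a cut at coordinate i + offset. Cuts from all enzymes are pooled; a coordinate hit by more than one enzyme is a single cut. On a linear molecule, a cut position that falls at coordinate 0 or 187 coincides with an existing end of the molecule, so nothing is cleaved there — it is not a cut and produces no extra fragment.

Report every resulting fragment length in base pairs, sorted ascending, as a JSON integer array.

[4,4,5,5,5,5,6,7,7,7,7,7,8,8,10,10,11,11,12,12,14,22]

Site scan:
  OquIII TGTCTTGG/5: at [7, 22, 30, 42, 56, 78, 100, 133, 152, 168] ⇒ [12, 27, 35, 47, 61, 83, 105, 138, 157, 173]
  LmaV GAAT/4: at [18, 38, 64, 74, 112, 119, 123, 141, 160, 164, 177, 183] ⇒ [22, 42, 68, 78, 116, 123, 127, 145, 164, 168, 181] (position 187 is a terminus of the linear molecule — no cut)

All cut coordinates (distinct, sorted): [12, 22, 27, 35, 42, 47, 61, 68, 78, 83, 105, 116, 123, 127, 138, 145, 157, 164, 168, 173, 181]

Fragments:
  [0,12): 12 bp
  [12,22): 10 bp
  [22,27): 5 bp
  [27,35): 8 bp
  [35,42): 7 bp
  [42,47): 5 bp
  [47,61): 14 bp
  [61,68): 7 bp
  [68,78): 10 bp
  [78,83): 5 bp
  [83,105): 22 bp
  [105,116): 11 bp
  [116,123): 7 bp
  [123,127): 4 bp
  [127,138): 11 bp
  [138,145): 7 bp
  [145,157): 12 bp
  [157,164): 7 bp
  [164,168): 4 bp
  [168,173): 5 bp
  [173,181): 8 bp
  [181,187): 6 bp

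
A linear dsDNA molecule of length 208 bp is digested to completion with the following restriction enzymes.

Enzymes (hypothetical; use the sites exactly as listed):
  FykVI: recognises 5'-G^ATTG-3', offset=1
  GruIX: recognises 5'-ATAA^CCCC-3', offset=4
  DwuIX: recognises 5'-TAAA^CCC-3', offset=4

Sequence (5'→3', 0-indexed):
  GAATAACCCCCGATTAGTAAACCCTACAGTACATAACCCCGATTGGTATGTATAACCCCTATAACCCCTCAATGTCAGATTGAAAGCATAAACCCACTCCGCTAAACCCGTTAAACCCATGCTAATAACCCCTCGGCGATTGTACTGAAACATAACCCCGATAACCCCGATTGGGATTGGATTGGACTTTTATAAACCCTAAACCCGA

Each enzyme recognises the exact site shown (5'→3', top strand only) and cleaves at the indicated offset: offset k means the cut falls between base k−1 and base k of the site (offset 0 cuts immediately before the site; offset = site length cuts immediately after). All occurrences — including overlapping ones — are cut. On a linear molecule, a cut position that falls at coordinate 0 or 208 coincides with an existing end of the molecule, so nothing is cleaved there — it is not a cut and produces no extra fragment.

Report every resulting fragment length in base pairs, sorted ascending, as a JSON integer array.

[5,5,5,5,6,6,7,9,9,9,10,13,14,14,14,14,15,15,16,17]

Site scan:
  FykVI GATTG/1: at [40, 77, 137, 168, 174, 179] ⇒ [41, 78, 138, 169, 175, 180]
  GruIX ATAACCCC/4: at [2, 32, 51, 60, 124, 151, 160] ⇒ [6, 36, 55, 64, 128, 155, 164]
  DwuIX TAAACCC/4: at [17, 88, 102, 111, 192, 199] ⇒ [21, 92, 106, 115, 196, 203]

Pooled cuts: [6, 21, 36, 41, 55, 64, 78, 92, 106, 115, 128, 138, 155, 164, 169, 175, 180, 196, 203]

Fragments:
  [0,6): 6 bp
  [6,21): 15 bp
  [21,36): 15 bp
  [36,41): 5 bp
  [41,55): 14 bp
  [55,64): 9 bp
  [64,78): 14 bp
  [78,92): 14 bp
  [92,106): 14 bp
  [106,115): 9 bp
  [115,128): 13 bp
  [128,138): 10 bp
  [138,155): 17 bp
  [155,164): 9 bp
  [164,169): 5 bp
  [169,175): 6 bp
  [175,180): 5 bp
  [180,196): 16 bp
  [196,203): 7 bp
  [203,208): 5 bp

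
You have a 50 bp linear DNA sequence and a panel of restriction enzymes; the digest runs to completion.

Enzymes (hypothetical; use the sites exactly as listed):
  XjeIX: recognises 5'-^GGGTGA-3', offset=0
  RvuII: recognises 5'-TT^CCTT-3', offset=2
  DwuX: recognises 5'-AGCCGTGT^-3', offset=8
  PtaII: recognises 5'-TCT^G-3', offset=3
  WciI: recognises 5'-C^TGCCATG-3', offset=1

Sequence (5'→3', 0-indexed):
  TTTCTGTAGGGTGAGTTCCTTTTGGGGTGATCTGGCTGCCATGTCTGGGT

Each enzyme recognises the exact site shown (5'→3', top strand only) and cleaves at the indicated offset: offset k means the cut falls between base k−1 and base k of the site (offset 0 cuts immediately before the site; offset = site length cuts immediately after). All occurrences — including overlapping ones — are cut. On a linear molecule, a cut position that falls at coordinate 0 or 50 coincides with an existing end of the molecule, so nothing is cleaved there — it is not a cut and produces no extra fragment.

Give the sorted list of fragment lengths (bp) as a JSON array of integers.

[3,3,4,5,7,9,9,10]

Scan for sites:
  XjeIX GGGTGA/0: at [8, 24] ⇒ [8, 24]
  RvuII TTCCTT/2: at [15] ⇒ [17]
  DwuX (AGCCGTGT, off=8): no sites
  PtaII TCTG/3: at [2, 30, 43] ⇒ [5, 33, 46]
  WciI CTGCCATG/1: at [35] ⇒ [36]

Pooled cuts: [5, 8, 17, 24, 33, 36, 46]

Fragment lengths:
  [0,5): 5 bp
  [5,8): 3 bp
  [8,17): 9 bp
  [17,24): 7 bp
  [24,33): 9 bp
  [33,36): 3 bp
  [36,46): 10 bp
  [46,50): 4 bp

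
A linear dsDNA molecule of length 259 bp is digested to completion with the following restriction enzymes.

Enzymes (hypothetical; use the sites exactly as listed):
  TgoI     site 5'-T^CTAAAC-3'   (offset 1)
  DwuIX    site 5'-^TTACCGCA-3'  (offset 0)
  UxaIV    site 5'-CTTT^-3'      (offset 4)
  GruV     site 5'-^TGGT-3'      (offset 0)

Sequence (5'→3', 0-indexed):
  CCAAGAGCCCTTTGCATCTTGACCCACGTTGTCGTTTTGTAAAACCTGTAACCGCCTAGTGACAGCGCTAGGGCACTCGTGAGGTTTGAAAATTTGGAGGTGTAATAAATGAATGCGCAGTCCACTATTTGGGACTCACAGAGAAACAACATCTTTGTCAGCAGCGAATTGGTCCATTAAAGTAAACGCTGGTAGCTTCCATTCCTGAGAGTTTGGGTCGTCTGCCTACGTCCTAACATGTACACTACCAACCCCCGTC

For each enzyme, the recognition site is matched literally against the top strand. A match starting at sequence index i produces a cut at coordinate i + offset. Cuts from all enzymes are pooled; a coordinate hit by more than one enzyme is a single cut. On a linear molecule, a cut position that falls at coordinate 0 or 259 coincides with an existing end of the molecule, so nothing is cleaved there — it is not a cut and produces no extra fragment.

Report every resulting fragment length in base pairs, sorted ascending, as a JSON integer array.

Site scan:
  TgoI (TCTAAAC, off=1): no sites
  DwuIX (TTACCGCA, off=0): no sites
  UxaIV CTTT/4: at [9, 152] ⇒ [13, 156]
  GruV TGGT/0: at [169, 189] ⇒ [169, 189]

Pooled cuts: [13, 156, 169, 189]

Fragment lengths:
  [0,13): 13 bp
  [13,156): 143 bp
  [156,169): 13 bp
  [169,189): 20 bp
  [189,259): 70 bp

[13,13,20,70,143]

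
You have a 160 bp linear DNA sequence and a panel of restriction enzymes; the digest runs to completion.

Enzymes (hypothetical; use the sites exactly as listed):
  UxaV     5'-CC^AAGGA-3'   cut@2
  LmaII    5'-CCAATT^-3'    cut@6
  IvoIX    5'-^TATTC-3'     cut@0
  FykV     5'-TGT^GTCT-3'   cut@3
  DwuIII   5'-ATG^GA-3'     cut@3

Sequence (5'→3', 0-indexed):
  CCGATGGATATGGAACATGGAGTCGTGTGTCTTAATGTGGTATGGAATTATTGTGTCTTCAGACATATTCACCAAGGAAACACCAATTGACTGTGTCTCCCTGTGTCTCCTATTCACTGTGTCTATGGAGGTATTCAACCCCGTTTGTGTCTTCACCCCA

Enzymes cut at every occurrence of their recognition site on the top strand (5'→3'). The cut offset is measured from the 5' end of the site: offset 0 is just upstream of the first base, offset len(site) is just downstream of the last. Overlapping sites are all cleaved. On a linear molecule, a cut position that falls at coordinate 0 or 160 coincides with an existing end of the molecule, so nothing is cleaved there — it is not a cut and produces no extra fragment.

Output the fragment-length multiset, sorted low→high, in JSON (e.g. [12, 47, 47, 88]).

[4,6,6,6,6,7,7,8,9,10,10,10,11,12,15,16,17]

Scan for sites:
  UxaV (CCAAGGA, off=2): starts [71] → cuts [73]
  LmaII (CCAATT, off=6): starts [82] → cuts [88]
  IvoIX (TATTC, off=0): starts [65, 110, 131] → cuts [65, 110, 131]
  FykV (TGTGTCT, off=3): starts [25, 51, 91, 101, 117, 145] → cuts [28, 54, 94, 104, 120, 148]
  DwuIII (ATGGA, off=3): starts [3, 9, 16, 41, 124] → cuts [6, 12, 19, 44, 127]

All cut coordinates (distinct, sorted): [6, 12, 19, 28, 44, 54, 65, 73, 88, 94, 104, 110, 120, 127, 131, 148]

Fragments:
  [0,6): 6 bp
  [6,12): 6 bp
  [12,19): 7 bp
  [19,28): 9 bp
  [28,44): 16 bp
  [44,54): 10 bp
  [54,65): 11 bp
  [65,73): 8 bp
  [73,88): 15 bp
  [88,94): 6 bp
  [94,104): 10 bp
  [104,110): 6 bp
  [110,120): 10 bp
  [120,127): 7 bp
  [127,131): 4 bp
  [131,148): 17 bp
  [148,160): 12 bp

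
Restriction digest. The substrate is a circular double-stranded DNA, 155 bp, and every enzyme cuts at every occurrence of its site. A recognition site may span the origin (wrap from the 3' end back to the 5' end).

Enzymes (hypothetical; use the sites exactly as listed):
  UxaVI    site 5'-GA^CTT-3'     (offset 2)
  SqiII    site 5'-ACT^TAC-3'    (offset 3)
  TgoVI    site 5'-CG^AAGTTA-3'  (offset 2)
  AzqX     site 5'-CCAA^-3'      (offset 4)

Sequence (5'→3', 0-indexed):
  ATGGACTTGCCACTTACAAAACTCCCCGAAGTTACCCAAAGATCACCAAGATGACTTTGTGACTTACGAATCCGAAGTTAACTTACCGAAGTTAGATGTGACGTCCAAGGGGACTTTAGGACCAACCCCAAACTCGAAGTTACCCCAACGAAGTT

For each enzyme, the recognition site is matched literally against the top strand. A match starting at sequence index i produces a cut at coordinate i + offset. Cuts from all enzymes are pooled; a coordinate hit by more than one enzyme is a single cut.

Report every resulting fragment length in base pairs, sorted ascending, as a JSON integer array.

[2,2,5,5,5,5,6,8,9,9,10,10,10,11,12,12,14,20]

Site scan:
  UxaVI (GACTT, off=2): starts [3, 52, 60, 111] → cuts [5, 54, 62, 113]
  SqiII (ACTTAC, off=3): starts [11, 61, 80] → cuts [14, 64, 83]
  TgoVI (CGAAGTTA, off=2): starts [26, 72, 86, 134, 148] → cuts [28, 74, 88, 136, 150]
  AzqX (CCAA, off=4): starts [35, 45, 104, 121, 127, 144] → cuts [39, 49, 108, 125, 131, 148]

All cut coordinates (distinct, sorted): [5, 14, 28, 39, 49, 54, 62, 64, 74, 83, 88, 108, 113, 125, 131, 136, 148, 150]

Fragment lengths:
  5→14: 9 bp
  14→28: 14 bp
  28→39: 11 bp
  39→49: 10 bp
  49→54: 5 bp
  54→62: 8 bp
  62→64: 2 bp
  64→74: 10 bp
  74→83: 9 bp
  83→88: 5 bp
  88→108: 20 bp
  108→113: 5 bp
  113→125: 12 bp
  125→131: 6 bp
  131→136: 5 bp
  136→148: 12 bp
  148→150: 2 bp
  150→5 (wrap): 155-150+5 = 10 bp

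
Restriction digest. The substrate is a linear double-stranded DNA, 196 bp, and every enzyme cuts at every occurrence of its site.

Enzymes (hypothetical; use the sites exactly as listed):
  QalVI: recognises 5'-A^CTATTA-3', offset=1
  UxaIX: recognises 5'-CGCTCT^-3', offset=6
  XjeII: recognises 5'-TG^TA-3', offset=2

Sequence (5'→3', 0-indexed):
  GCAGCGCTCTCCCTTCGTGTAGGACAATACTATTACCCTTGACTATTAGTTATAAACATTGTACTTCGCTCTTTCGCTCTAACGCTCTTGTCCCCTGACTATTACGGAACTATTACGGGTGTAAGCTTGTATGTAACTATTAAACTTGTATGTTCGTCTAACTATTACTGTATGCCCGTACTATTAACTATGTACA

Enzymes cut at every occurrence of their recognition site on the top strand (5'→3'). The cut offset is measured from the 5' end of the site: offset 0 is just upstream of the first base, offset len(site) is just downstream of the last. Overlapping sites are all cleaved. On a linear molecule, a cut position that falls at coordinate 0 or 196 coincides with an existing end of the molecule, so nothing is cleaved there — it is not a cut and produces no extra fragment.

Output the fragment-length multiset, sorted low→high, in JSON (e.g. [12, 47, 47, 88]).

Per-enzyme occurrences:
  QalVI ACTATTA/1: at [28, 41, 97, 108, 135, 160, 179] ⇒ [29, 42, 98, 109, 136, 161, 180]
  UxaIX CGCTCT/6: at [4, 66, 74, 82] ⇒ [10, 72, 80, 88]
  XjeII TGTA/2: at [17, 59, 119, 127, 131, 146, 168, 190] ⇒ [19, 61, 121, 129, 133, 148, 170, 192]

Pooled cuts: [10, 19, 29, 42, 61, 72, 80, 88, 98, 109, 121, 129, 133, 136, 148, 161, 170, 180, 192]

Fragments:
  [0,10): 10 bp
  [10,19): 9 bp
  [19,29): 10 bp
  [29,42): 13 bp
  [42,61): 19 bp
  [61,72): 11 bp
  [72,80): 8 bp
  [80,88): 8 bp
  [88,98): 10 bp
  [98,109): 11 bp
  [109,121): 12 bp
  [121,129): 8 bp
  [129,133): 4 bp
  [133,136): 3 bp
  [136,148): 12 bp
  [148,161): 13 bp
  [161,170): 9 bp
  [170,180): 10 bp
  [180,192): 12 bp
  [192,196): 4 bp

[3,4,4,8,8,8,9,9,10,10,10,10,11,11,12,12,12,13,13,19]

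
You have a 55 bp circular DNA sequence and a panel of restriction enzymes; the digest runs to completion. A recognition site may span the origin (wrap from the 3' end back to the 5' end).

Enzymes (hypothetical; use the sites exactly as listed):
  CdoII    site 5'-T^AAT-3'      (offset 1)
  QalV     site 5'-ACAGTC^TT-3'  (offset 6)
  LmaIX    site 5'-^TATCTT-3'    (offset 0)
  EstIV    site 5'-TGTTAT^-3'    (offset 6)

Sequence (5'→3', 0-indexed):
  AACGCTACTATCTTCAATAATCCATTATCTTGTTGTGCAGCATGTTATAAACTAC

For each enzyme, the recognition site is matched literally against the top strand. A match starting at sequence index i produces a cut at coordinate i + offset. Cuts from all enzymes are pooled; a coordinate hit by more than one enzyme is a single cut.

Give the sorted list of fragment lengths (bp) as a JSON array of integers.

[7,10,15,23]

Scan for sites:
  CdoII (TAAT, off=1): starts [17] → cuts [18]
  QalV (ACAGTCTT, off=6): no sites
  LmaIX (TATCTT, off=0): starts [8, 25] → cuts [8, 25]
  EstIV (TGTTAT, off=6): starts [42] → cuts [48]

Pooled cuts: [8, 18, 25, 48]

Fragment lengths:
  8→18: 10 bp
  18→25: 7 bp
  25→48: 23 bp
  48→8 (wrap): 55-48+8 = 15 bp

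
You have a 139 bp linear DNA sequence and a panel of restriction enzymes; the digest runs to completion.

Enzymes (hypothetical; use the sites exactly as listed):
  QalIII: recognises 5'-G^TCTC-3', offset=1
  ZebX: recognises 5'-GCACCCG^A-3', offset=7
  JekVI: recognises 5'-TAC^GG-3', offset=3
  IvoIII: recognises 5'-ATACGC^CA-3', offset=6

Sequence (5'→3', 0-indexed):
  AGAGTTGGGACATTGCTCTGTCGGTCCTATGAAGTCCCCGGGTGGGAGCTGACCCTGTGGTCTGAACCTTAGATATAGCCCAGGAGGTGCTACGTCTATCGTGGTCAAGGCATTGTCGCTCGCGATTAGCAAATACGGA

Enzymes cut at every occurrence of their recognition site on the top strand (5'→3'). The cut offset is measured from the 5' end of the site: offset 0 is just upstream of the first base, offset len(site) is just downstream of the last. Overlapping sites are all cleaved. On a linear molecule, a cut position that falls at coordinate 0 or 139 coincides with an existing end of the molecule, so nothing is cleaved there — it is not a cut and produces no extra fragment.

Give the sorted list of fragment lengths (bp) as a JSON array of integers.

[3,136]

Site scan:
  QalIII (GTCTC, off=1): no sites
  ZebX (GCACCCGA, off=7): no sites
  JekVI (TACGG, off=3): starts [133] → cuts [136]
  IvoIII (ATACGCCA, off=6): no sites

Pooled cuts: [136]

Fragments:
  [0,136): 136 bp
  [136,139): 3 bp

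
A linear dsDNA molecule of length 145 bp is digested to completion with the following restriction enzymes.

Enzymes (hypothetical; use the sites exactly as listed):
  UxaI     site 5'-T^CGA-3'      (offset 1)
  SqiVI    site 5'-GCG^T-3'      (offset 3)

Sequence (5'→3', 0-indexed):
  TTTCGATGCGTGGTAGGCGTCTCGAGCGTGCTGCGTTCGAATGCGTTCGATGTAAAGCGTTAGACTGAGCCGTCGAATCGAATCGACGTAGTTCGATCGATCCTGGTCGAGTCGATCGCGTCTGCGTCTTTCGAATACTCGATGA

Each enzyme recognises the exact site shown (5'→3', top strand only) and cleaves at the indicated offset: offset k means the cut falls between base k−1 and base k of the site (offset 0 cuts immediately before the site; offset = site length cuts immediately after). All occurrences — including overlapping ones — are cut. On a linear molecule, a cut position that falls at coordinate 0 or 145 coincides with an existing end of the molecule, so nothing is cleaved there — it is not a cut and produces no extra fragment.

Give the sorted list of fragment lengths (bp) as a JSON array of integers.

Scan for sites:
  UxaI (TCGA, off=1): starts [2, 21, 36, 46, 72, 77, 82, 92, 96, 106, 111, 130, 138] → cuts [3, 22, 37, 47, 73, 78, 83, 93, 97, 107, 112, 131, 139]
  SqiVI (GCGT, off=3): starts [7, 16, 25, 32, 42, 56, 117, 123] → cuts [10, 19, 28, 35, 45, 59, 120, 126]

Pooled cuts: [3, 10, 19, 22, 28, 35, 37, 45, 47, 59, 73, 78, 83, 93, 97, 107, 112, 120, 126, 131, 139]

Fragments:
  [0,3): 3 bp
  [3,10): 7 bp
  [10,19): 9 bp
  [19,22): 3 bp
  [22,28): 6 bp
  [28,35): 7 bp
  [35,37): 2 bp
  [37,45): 8 bp
  [45,47): 2 bp
  [47,59): 12 bp
  [59,73): 14 bp
  [73,78): 5 bp
  [78,83): 5 bp
  [83,93): 10 bp
  [93,97): 4 bp
  [97,107): 10 bp
  [107,112): 5 bp
  [112,120): 8 bp
  [120,126): 6 bp
  [126,131): 5 bp
  [131,139): 8 bp
  [139,145): 6 bp

[2,2,3,3,4,5,5,5,5,6,6,6,7,7,8,8,8,9,10,10,12,14]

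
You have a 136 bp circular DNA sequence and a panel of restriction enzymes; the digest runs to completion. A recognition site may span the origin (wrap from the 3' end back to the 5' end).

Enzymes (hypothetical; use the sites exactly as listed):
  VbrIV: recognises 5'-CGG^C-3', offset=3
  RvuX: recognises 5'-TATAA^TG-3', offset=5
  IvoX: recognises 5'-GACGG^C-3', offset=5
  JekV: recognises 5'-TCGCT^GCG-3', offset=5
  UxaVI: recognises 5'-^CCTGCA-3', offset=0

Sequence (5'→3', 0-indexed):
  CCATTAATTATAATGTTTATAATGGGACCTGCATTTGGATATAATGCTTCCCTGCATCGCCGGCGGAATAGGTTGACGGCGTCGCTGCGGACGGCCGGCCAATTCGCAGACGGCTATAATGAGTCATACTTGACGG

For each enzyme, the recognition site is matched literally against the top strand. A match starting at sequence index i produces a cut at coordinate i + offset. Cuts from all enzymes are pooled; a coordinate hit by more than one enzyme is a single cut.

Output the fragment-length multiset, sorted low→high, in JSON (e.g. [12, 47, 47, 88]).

[4,5,6,6,7,8,9,13,13,15,16,17,17]

Site scan:
  VbrIV (CGGC, off=3): starts [60, 76, 91, 95, 110, 133] → cuts [0, 63, 79, 94, 98, 113]
  RvuX (TATAATG, off=5): starts [8, 17, 39, 114] → cuts [13, 22, 44, 119]
  IvoX (GACGGC, off=5): starts [74, 89, 108, 131] → cuts [0, 79, 94, 113]
  JekV (TCGCTGCG, off=5): starts [81] → cuts [86]
  UxaVI (CCTGCA, off=0): starts [27, 50] → cuts [27, 50]

All cut coordinates (distinct, sorted): [0, 13, 22, 27, 44, 50, 63, 79, 86, 94, 98, 113, 119]

Fragments:
  0→13: 13 bp
  13→22: 9 bp
  22→27: 5 bp
  27→44: 17 bp
  44→50: 6 bp
  50→63: 13 bp
  63→79: 16 bp
  79→86: 7 bp
  86→94: 8 bp
  94→98: 4 bp
  98→113: 15 bp
  113→119: 6 bp
  119→0 (wrap): 136-119+0 = 17 bp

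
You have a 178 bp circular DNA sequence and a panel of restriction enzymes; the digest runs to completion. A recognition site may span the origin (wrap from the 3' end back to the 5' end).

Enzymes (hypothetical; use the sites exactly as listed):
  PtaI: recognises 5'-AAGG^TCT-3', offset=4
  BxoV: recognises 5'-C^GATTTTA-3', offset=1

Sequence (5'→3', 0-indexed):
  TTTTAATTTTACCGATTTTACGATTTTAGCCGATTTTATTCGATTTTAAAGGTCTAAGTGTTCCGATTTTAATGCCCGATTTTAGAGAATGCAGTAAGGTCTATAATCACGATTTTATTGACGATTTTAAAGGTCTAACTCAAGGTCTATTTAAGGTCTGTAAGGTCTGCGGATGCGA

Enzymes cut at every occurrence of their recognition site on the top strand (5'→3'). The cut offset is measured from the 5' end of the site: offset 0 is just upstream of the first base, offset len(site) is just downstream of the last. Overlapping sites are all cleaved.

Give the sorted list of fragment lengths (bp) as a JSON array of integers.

Per-enzyme occurrences:
  PtaI AAGGTCT/4: at [48, 95, 129, 141, 152, 161] ⇒ [52, 99, 133, 145, 156, 165]
  BxoV CGATTTTA/1: at [12, 20, 30, 40, 63, 76, 109, 121, 175] ⇒ [13, 21, 31, 41, 64, 77, 110, 122, 176]

Pooled cuts: [13, 21, 31, 41, 52, 64, 77, 99, 110, 122, 133, 145, 156, 165, 176]

Fragment lengths:
  13→21: 8 bp
  21→31: 10 bp
  31→41: 10 bp
  41→52: 11 bp
  52→64: 12 bp
  64→77: 13 bp
  77→99: 22 bp
  99→110: 11 bp
  110→122: 12 bp
  122→133: 11 bp
  133→145: 12 bp
  145→156: 11 bp
  156→165: 9 bp
  165→176: 11 bp
  176→13 (wrap): 178-176+13 = 15 bp

[8,9,10,10,11,11,11,11,11,12,12,12,13,15,22]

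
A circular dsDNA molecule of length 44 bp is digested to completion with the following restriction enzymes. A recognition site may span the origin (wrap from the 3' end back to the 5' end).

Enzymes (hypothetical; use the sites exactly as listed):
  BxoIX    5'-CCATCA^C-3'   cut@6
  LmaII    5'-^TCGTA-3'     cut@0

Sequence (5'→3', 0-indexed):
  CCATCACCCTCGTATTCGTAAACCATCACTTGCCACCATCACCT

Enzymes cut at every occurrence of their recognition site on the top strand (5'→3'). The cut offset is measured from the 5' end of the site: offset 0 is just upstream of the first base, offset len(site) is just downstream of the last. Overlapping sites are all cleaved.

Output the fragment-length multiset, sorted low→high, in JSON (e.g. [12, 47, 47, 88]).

[3,6,9,13,13]

Scan for sites:
  BxoIX (CCATCAC, off=6): starts [0, 22, 35] → cuts [6, 28, 41]
  LmaII (TCGTA, off=0): starts [9, 15] → cuts [9, 15]

Pooled cuts: [6, 9, 15, 28, 41]

Fragment lengths:
  6→9: 3 bp
  9→15: 6 bp
  15→28: 13 bp
  28→41: 13 bp
  41→6 (wrap): 44-41+6 = 9 bp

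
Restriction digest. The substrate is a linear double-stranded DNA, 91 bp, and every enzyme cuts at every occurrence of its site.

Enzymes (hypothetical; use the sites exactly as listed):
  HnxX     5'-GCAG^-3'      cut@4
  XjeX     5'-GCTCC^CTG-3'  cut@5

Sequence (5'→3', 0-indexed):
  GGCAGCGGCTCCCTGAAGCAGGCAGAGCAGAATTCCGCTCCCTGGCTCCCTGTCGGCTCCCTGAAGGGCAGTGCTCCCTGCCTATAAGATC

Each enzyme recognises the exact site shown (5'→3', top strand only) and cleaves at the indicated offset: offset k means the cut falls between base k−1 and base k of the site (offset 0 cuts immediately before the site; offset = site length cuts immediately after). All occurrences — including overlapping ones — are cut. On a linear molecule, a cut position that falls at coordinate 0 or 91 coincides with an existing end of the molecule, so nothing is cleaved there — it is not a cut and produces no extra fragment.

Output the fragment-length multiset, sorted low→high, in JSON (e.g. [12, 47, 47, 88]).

Scan for sites:
  HnxX GCAG/4: at [1, 17, 21, 26, 67] ⇒ [5, 21, 25, 30, 71]
  XjeX GCTCCCTG/5: at [7, 36, 44, 55, 72] ⇒ [12, 41, 49, 60, 77]

Pooled cuts: [5, 12, 21, 25, 30, 41, 49, 60, 71, 77]

Fragment lengths:
  [0,5): 5 bp
  [5,12): 7 bp
  [12,21): 9 bp
  [21,25): 4 bp
  [25,30): 5 bp
  [30,41): 11 bp
  [41,49): 8 bp
  [49,60): 11 bp
  [60,71): 11 bp
  [71,77): 6 bp
  [77,91): 14 bp

[4,5,5,6,7,8,9,11,11,11,14]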